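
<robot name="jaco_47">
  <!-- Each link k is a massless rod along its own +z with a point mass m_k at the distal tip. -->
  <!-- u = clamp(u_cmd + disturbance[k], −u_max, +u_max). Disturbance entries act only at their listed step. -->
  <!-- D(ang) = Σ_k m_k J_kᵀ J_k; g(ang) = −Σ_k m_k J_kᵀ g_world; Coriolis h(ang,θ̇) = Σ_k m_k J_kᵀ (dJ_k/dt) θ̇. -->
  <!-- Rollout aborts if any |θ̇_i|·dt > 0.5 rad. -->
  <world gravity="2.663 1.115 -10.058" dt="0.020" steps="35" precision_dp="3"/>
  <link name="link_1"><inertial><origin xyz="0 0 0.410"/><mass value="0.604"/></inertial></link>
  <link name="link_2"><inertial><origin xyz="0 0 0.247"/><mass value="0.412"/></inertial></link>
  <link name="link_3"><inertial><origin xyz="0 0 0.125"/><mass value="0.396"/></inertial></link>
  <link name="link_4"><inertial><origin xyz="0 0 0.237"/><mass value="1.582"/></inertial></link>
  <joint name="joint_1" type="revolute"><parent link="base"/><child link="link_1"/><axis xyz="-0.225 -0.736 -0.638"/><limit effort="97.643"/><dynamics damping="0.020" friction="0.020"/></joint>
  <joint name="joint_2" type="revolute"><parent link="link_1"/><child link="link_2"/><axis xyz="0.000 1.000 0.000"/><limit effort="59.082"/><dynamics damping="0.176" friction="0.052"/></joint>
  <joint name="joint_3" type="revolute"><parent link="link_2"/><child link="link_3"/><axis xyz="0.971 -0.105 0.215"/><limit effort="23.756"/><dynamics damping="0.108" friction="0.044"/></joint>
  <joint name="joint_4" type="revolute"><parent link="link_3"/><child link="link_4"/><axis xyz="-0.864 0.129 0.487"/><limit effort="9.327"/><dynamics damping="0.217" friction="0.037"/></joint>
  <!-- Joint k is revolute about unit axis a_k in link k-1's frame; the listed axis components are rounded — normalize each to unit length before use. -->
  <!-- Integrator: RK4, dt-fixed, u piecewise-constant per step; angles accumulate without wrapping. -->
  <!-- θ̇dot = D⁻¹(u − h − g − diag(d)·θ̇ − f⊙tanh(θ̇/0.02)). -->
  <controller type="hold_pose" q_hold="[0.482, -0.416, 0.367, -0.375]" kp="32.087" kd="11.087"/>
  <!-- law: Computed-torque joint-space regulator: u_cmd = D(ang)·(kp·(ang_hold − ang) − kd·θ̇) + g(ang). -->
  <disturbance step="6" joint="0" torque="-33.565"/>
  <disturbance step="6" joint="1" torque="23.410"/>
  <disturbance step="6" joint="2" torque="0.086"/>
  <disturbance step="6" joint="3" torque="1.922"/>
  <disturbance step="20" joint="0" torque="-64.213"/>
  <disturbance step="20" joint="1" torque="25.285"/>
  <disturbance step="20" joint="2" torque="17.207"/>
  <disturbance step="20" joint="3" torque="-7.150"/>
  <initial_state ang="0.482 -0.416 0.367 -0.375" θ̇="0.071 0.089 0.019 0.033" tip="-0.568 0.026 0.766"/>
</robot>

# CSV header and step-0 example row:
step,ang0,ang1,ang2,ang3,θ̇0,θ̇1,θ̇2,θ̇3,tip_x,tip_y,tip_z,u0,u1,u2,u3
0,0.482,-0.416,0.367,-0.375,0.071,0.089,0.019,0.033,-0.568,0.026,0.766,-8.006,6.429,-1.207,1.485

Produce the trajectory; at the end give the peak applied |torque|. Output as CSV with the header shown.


step,ang0,ang1,ang2,ang3,θ̇0,θ̇1,θ̇2,θ̇3,tip_x,tip_y,tip_z,u0,u1,u2,u3
1,0.483,-0.415,0.366,-0.376,0.041,0.035,0.081,0.177,-0.568,0.027,0.766,-7.931,6.423,-1.241,1.500
2,0.483,-0.414,0.365,-0.377,0.020,0.003,0.094,0.216,-0.568,0.027,0.766,-7.864,6.414,-1.268,1.512
3,0.484,-0.414,0.364,-0.377,0.013,-0.004,0.103,0.223,-0.568,0.028,0.766,-7.805,6.399,-1.290,1.523
4,0.484,-0.414,0.364,-0.377,0.010,-0.005,0.110,0.222,-0.568,0.028,0.766,-7.756,6.385,-1.309,1.532
5,0.484,-0.414,0.363,-0.377,0.009,-0.005,0.116,0.221,-0.568,0.028,0.766,-7.714,6.371,-1.325,1.540
6,0.484,-0.414,0.363,-0.377,0.007,-0.005,0.121,0.219,-0.568,0.028,0.766,-41.243,29.770,-1.253,3.469
7,0.483,-0.406,0.363,-0.377,-0.013,0.802,0.148,0.306,-0.565,0.027,0.770,0.088,0.948,-1.378,1.110
8,0.483,-0.392,0.362,-0.375,-0.047,0.561,0.088,0.276,-0.560,0.026,0.776,-1.068,1.743,-1.390,1.185
9,0.481,-0.383,0.361,-0.374,-0.064,0.377,0.064,0.262,-0.555,0.025,0.780,-2.059,2.426,-1.403,1.251
10,0.480,-0.376,0.360,-0.373,-0.069,0.237,0.057,0.254,-0.552,0.024,0.783,-2.908,3.013,-1.415,1.308
11,0.478,-0.373,0.358,-0.373,-0.068,0.132,0.059,0.247,-0.550,0.023,0.786,-3.635,3.518,-1.424,1.356
12,0.477,-0.371,0.357,-0.372,-0.063,0.053,0.067,0.242,-0.548,0.023,0.787,-4.257,3.953,-1.431,1.396
13,0.475,-0.370,0.356,-0.372,-0.053,-0.003,0.079,0.237,-0.547,0.022,0.788,-4.788,4.324,-1.436,1.430
14,0.474,-0.370,0.355,-0.372,-0.028,-0.020,0.104,0.225,-0.547,0.022,0.789,-5.241,4.628,-1.439,1.458
15,0.474,-0.371,0.355,-0.372,-0.003,-0.026,0.129,0.215,-0.547,0.022,0.789,-5.626,4.884,-1.442,1.482
16,0.474,-0.371,0.355,-0.372,0.016,-0.030,0.148,0.207,-0.547,0.022,0.789,-5.951,5.099,-1.445,1.503
17,0.474,-0.371,0.355,-0.372,0.030,-0.034,0.161,0.201,-0.547,0.022,0.788,-6.225,5.280,-1.449,1.521
18,0.475,-0.372,0.356,-0.373,0.041,-0.038,0.171,0.196,-0.548,0.022,0.788,-6.456,5.432,-1.452,1.536
19,0.476,-0.373,0.357,-0.373,0.049,-0.040,0.178,0.192,-0.548,0.022,0.787,-6.651,5.560,-1.454,1.550
20,0.476,-0.373,0.357,-0.374,0.054,-0.041,0.182,0.189,-0.549,0.022,0.786,-71.029,30.953,15.750,-5.589
21,0.462,-0.387,0.358,-0.375,-1.416,-1.264,0.174,0.269,-0.546,0.016,0.787,7.852,-0.011,-5.411,3.212
22,0.438,-0.408,0.359,-0.375,-1.042,-0.925,0.160,0.168,-0.540,0.005,0.788,5.495,1.081,-4.793,2.975
23,0.420,-0.424,0.360,-0.375,-0.745,-0.664,0.167,0.128,-0.536,-0.003,0.789,3.477,1.981,-4.258,2.765
24,0.407,-0.435,0.361,-0.376,-0.509,-0.464,0.170,0.102,-0.533,-0.010,0.789,1.748,2.727,-3.796,2.581
25,0.399,-0.443,0.363,-0.378,-0.323,-0.310,0.171,0.092,-0.531,-0.014,0.789,0.269,3.349,-3.400,2.422
26,0.394,-0.447,0.364,-0.380,-0.177,-0.191,0.173,0.094,-0.529,-0.017,0.789,-0.996,3.868,-3.062,2.286
27,0.391,-0.450,0.365,-0.381,-0.062,-0.101,0.175,0.104,-0.529,-0.019,0.789,-2.076,4.302,-2.775,2.170
28,0.391,-0.451,0.367,-0.383,0.025,-0.036,0.175,0.120,-0.529,-0.020,0.788,-2.994,4.666,-2.533,2.072
29,0.392,-0.452,0.368,-0.384,0.080,-0.005,0.170,0.154,-0.529,-0.020,0.787,-3.766,4.977,-2.331,1.989
30,0.394,-0.451,0.368,-0.385,0.115,0.008,0.156,0.182,-0.530,-0.019,0.786,-4.421,5.244,-2.159,1.919
31,0.396,-0.451,0.369,-0.385,0.137,0.011,0.136,0.198,-0.532,-0.018,0.786,-4.974,5.473,-2.014,1.860
32,0.399,-0.451,0.369,-0.385,0.151,0.012,0.118,0.208,-0.533,-0.017,0.785,-5.442,5.668,-1.891,1.809
33,0.402,-0.450,0.369,-0.385,0.161,0.013,0.103,0.215,-0.535,-0.015,0.784,-5.836,5.832,-1.787,1.766
34,0.405,-0.450,0.368,-0.385,0.166,0.013,0.092,0.220,-0.536,-0.013,0.783,-6.167,5.970,-1.700,1.729
35,0.408,-0.450,0.367,-0.384,0.168,0.013,0.083,0.224,-0.538,-0.011,0.782,,,,
# max |u| (N·m): 71.029


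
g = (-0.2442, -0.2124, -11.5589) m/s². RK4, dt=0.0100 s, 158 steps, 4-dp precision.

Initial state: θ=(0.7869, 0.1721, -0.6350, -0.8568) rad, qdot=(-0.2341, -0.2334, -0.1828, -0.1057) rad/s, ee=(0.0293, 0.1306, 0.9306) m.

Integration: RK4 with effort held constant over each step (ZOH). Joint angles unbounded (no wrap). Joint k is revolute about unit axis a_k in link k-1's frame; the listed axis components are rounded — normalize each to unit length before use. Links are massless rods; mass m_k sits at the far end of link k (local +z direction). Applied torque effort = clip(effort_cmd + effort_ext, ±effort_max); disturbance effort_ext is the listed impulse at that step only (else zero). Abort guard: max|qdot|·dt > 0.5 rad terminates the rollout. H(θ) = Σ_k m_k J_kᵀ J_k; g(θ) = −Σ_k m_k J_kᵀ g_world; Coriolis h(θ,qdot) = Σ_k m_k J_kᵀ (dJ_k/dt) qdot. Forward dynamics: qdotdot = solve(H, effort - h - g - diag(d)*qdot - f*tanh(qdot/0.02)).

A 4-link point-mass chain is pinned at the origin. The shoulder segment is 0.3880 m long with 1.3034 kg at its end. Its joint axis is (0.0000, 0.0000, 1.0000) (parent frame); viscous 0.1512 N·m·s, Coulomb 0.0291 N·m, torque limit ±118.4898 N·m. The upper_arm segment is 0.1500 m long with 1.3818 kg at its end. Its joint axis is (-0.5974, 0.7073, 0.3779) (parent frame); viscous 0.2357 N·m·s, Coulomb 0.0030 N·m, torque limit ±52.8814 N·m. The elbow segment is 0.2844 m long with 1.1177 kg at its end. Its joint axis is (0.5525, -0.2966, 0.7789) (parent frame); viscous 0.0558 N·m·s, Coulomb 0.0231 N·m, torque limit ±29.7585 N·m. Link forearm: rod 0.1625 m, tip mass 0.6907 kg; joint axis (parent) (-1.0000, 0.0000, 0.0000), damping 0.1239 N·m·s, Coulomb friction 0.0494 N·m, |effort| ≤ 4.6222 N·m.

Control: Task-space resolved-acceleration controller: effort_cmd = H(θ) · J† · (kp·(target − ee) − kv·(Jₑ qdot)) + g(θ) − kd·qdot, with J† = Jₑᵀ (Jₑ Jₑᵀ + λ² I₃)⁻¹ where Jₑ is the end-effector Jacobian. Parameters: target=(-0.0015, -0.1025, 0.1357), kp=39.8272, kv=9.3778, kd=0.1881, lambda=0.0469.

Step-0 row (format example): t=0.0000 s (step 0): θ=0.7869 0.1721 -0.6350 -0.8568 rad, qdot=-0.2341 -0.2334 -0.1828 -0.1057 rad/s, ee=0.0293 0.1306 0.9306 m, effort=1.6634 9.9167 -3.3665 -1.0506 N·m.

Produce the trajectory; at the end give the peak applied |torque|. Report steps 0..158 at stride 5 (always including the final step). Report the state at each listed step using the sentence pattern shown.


t=0.0500 s (step 5): θ=0.8205 0.2130 -0.6651 -1.0766 rad, qdot=1.0540 1.6335 -0.5330 -6.4010 rad/s, ee=0.0306 0.1266 0.9103 m, effort=1.0218 2.5686 -0.5679 -0.0235 N·m.
t=0.1000 s (step 10): θ=0.8716 0.3112 -0.6838 -1.4075 rad, qdot=0.9409 2.1436 -0.2353 -6.5966 rad/s, ee=0.0291 0.1350 0.8676 m, effort=0.6397 -3.4296 1.5276 -0.1047 N·m.
t=0.1500 s (step 15): θ=0.9134 0.4167 -0.6894 -1.7276 rad, qdot=0.7315 2.0119 0.0088 -6.2083 rad/s, ee=0.0229 0.1472 0.8162 m, effort=0.1357 -6.8394 2.6170 0.0498 N·m.
t=0.2000 s (step 20): θ=0.9443 0.5061 -0.6848 -2.0293 rad, qdot=0.4935 1.5255 0.1964 -5.8844 rad/s, ee=0.0135 0.1550 0.7626 m, effort=-0.6195 -8.8794 3.2216 0.3671 N·m.
t=0.2500 s (step 25): θ=0.9606 0.5652 -0.6686 -2.3178 rad, qdot=0.1294 0.7995 0.4620 -5.6813 rad/s, ee=0.0033 0.1559 0.7112 m, effort=-1.6466 -10.5384 3.7019 0.7215 N·m.
t=0.3000 s (step 30): θ=0.9525 0.5807 -0.6380 -2.5997 rad, qdot=-0.5243 -0.2446 0.7683 -5.6294 rad/s, ee=-0.0055 0.1511 0.6661 m, effort=-3.1241 -12.7806 4.4428 1.0367 N·m.
t=0.3500 s (step 35): θ=0.8948 0.5318 -0.5893 -2.8859 rad, qdot=-1.9987 -1.8313 1.2132 -5.9043 rad/s, ee=-0.0101 0.1430 0.6324 m, effort=-5.0524 -17.4539 6.1598 1.2985 N·m.
t=0.4000 s (step 40): θ=0.7140 0.3834 -0.5169 -3.1966 rad, qdot=-5.6253 -4.0329 1.4353 -6.1755 rad/s, ee=-0.0029 0.1340 0.6192 m, effort=0.7165 -6.7967 2.2404 1.2483 N·m.
t=0.4500 s (step 45): θ=0.4477 0.2321 -0.5124 -3.3401 rad, qdot=-3.2886 -1.3729 -1.6854 0.7807 rad/s, ee=0.0215 0.1190 0.6274 m, effort=4.0548 14.5520 -5.3343 -0.1303 N·m.
t=0.5000 s (step 50): θ=0.3918 0.2215 -0.6658 -3.2376 rad, qdot=0.0260 0.3520 -3.7958 1.8981 rad/s, ee=0.0355 0.1077 0.6263 m, effort=-0.5683 -6.7988 2.7507 0.1257 N·m.
t=0.5500 s (step 55): θ=0.3750 0.2050 -0.8297 -3.2370 rad, qdot=-0.7308 -1.2065 -2.6915 -1.5804 rad/s, ee=0.0443 0.1103 0.6193 m, effort=-1.0610 -11.6516 4.2074 0.8652 N·m.
t=0.6000 s (step 60): θ=0.3405 0.1238 -0.9610 -3.3212 rad, qdot=-0.4517 -1.5968 -2.8039 -1.1203 rad/s, ee=0.0540 0.1068 0.6134 m, effort=0.3600 1.0296 0.0285 0.5851 N·m.
t=0.6500 s (step 65): θ=0.3332 0.0721 -1.1193 -3.3350 rad, qdot=0.0522 -0.5065 -3.4493 0.1861 rad/s, ee=0.0633 0.0992 0.6083 m, effort=0.0052 -0.5138 0.6208 0.3865 N·m.
t=0.7000 s (step 70): θ=0.3374 0.0582 -1.2921 -3.3349 rad, qdot=0.1020 -0.1648 -3.3777 -0.2477 rad/s, ee=0.0743 0.0956 0.5994 m, effort=-0.1086 -3.9095 1.7577 0.5539 N·m.
t=0.7500 s (step 75): θ=0.3440 0.0522 -1.4556 -3.3575 rad, qdot=0.1518 -0.0305 -3.1988 -0.5579 rad/s, ee=0.0869 0.0932 0.5880 m, effort=0.0147 -2.7290 1.4045 0.6169 N·m.
t=0.8000 s (step 80): θ=0.3506 0.0619 -1.6172 -3.3822 rad, qdot=0.0832 0.4760 -3.2923 -0.4069 rad/s, ee=0.1002 0.0908 0.5747 m, effort=0.0497 -1.6212 1.0425 0.6035 N·m.
t=0.8500 s (step 85): θ=0.3511 0.1030 -1.7861 -3.4002 rad, qdot=-0.0591 1.1762 -3.4609 -0.3535 rad/s, ee=0.1144 0.0894 0.5586 m, effort=0.0659 -1.9311 1.0892 0.6330 N·m.
t=0.9000 s (step 90): θ=0.3418 0.1811 -1.9574 -3.4203 rad, qdot=-0.3391 1.9686 -3.3343 -0.4585 rad/s, ee=0.1297 0.0893 0.5384 m, effort=0.0593 -2.3229 0.9880 0.6797 N·m.
t=0.9500 s (step 95): θ=0.3158 0.3015 -2.1170 -3.4450 rad, qdot=-0.7377 2.8733 -3.0006 -0.5077 rad/s, ee=0.1456 0.0902 0.5140 m, effort=-0.1597 -2.5515 0.5709 0.6850 N·m.
t=1.0000 s (step 100): θ=0.2667 0.4699 -2.2561 -3.4686 rad, qdot=-1.2601 3.8686 -2.5106 -0.4103 rad/s, ee=0.1609 0.0915 0.4849 m, effort=-0.7693 -3.0823 -0.1086 0.6295 N·m.
t=1.0500 s (step 105): θ=0.1890 0.6868 -2.3674 -3.4840 rad, qdot=-1.8678 4.7764 -1.8975 -0.1837 rad/s, ee=0.1746 0.0919 0.4499 m, effort=-1.5983 -4.1908 -0.8797 0.5230 N·m.
t=1.1000 s (step 110): θ=0.0809 0.9416 -2.4467 -3.4874 rad, qdot=-2.4486 5.3458 -1.2614 0.0093 rad/s, ee=0.1844 0.0885 0.4083 m, effort=-1.7844 -5.5470 -1.3644 0.4235 N·m.
t=1.1500 s (step 115): θ=-0.0531 1.2139 -2.4966 -3.4869 rad, qdot=-2.9010 5.4855 -0.7617 0.0129 rad/s, ee=0.1879 0.0777 0.3619 m, effort=-1.2019 -6.4160 -1.5072 0.3863 N·m.
t=1.2000 s (step 120): θ=-0.2074 1.4851 -2.5291 -3.4868 rad, qdot=-3.2661 5.3210 -0.5880 -0.0076 rad/s, ee=0.1821 0.0588 0.3155 m, effort=-0.3700 -6.6581 -1.4103 0.3566 N·m.
t=1.2500 s (step 125): θ=-0.3782 1.7425 -2.5618 -3.4888 rad, qdot=-3.5547 4.9439 -0.7718 -0.0877 rad/s, ee=0.1668 0.0345 0.2749 m, effort=0.3263 -6.3931 -1.1698 0.3321 N·m.
t=1.3000 s (step 130): θ=-0.5601 1.9768 -2.6101 -3.4981 rad, qdot=-3.6856 4.4037 -1.1737 -0.3027 rad/s, ee=0.1444 0.0086 0.2438 m, effort=0.7421 -5.7140 -0.8813 0.3328 N·m.
t=1.3500 s (step 135): θ=-0.7414 2.1812 -2.6782 -3.5202 rad, qdot=-3.4964 3.7574 -1.5130 -0.5860 rad/s, ee=0.1192 -0.0149 0.2226 m, effort=0.8940 -4.7286 -0.6371 0.3411 N·m.
t=1.4000 s (step 140): θ=-0.9018 2.3521 -2.7552 -3.5567 rad, qdot=-2.8401 3.0730 -1.4865 -0.8659 rad/s, ee=0.0952 -0.0332 0.2089 m, effort=0.7973 -3.6651 -0.5287 0.3473 N·m.
t=1.4500 s (step 145): θ=-1.0192 2.4888 -2.8192 -3.6048 rad, qdot=-1.8118 2.3945 -1.0043 -1.0354 rad/s, ee=0.0748 -0.0453 0.1993 m, effort=0.5286 -2.8326 -0.5633 0.3443 N·m.
t=1.5000 s (step 150): θ=-1.0830 2.5924 -2.8524 -3.6569 rad, qdot=-0.7670 1.7598 -0.3234 -1.0193 rad/s, ee=0.0582 -0.0513 0.1917 m, effort=0.2426 -2.3137 -0.6545 0.3319 N·m.
t=1.5500 s (step 155): θ=-1.1025 2.6674 -2.8558 -3.7040 rad, qdot=-0.0972 1.2800 0.1096 -0.8466 rad/s, ee=0.0447 -0.0531 0.1853 m, effort=0.0680 -1.9266 -0.6752 0.3187 N·m.
t=1.5800 s (step 158): θ=-1.1028 2.7029 -2.8514 -3.7275 rad, qdot=0.0409 1.1008 0.1629 -0.7163 rad/s, ee=0.0379 -0.0532 0.1823 m.
max |effort| (N·m): 19.7803


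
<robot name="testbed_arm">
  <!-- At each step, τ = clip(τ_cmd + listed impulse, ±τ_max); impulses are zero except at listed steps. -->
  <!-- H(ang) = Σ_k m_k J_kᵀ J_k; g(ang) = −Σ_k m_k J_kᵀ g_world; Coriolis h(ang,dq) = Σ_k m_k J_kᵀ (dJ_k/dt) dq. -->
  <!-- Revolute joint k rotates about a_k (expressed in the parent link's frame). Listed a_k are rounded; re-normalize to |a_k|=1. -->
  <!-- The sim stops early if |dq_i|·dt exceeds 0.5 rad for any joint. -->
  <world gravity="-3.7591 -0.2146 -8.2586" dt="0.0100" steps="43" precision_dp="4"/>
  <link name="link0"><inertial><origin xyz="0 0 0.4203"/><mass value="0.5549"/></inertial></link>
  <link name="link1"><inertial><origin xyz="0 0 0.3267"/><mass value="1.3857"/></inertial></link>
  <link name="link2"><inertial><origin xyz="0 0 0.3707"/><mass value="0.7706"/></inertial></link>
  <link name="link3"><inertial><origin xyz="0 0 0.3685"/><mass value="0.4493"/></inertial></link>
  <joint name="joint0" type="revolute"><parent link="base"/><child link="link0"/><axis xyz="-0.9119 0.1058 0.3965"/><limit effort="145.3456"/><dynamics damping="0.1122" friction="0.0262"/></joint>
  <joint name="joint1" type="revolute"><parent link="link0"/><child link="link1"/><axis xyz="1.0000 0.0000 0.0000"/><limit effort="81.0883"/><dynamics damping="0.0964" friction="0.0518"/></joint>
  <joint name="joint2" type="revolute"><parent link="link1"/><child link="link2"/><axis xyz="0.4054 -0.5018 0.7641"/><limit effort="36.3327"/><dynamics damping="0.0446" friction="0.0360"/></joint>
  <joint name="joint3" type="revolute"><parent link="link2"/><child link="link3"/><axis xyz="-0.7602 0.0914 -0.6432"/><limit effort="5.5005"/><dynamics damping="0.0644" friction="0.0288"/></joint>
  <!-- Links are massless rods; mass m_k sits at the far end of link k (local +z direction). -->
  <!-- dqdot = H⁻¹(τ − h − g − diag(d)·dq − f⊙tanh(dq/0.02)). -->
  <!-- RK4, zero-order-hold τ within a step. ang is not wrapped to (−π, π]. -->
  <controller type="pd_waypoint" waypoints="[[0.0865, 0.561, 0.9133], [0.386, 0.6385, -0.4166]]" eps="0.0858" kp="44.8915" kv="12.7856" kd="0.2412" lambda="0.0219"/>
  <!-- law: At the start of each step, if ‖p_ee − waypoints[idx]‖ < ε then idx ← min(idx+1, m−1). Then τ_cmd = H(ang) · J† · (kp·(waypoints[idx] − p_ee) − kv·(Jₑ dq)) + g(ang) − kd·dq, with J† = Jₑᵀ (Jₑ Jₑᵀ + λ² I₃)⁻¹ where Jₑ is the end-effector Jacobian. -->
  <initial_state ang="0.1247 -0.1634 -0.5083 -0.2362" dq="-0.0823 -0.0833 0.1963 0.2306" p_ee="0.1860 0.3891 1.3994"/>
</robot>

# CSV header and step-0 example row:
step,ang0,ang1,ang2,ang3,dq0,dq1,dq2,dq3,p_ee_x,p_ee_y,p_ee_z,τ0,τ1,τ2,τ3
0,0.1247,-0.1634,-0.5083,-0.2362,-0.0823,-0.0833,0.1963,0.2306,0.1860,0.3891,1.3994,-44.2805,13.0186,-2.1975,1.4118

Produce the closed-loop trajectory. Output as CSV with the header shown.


step,ang0,ang1,ang2,ang3,dq0,dq1,dq2,dq3,p_ee_x,p_ee_y,p_ee_z,τ0,τ1,τ2,τ3
1,0.1158,-0.1761,-0.5080,-0.2364,-1.6849,-2.4399,-0.1148,-0.2314,0.1853,0.3896,1.3986,-38.4149,12.2883,-1.8281,1.3188
2,0.0928,-0.2093,-0.5095,-0.2386,-2.8955,-4.1640,-0.1596,-0.1768,0.1843,0.3907,1.3958,-31.2338,10.7927,-1.5047,1.1040
3,0.0597,-0.2567,-0.5103,-0.2386,-3.7277,-5.3018,0.0414,0.2019,0.1834,0.3925,1.3913,-23.5300,8.7830,-1.2482,0.8377
4,0.0198,-0.3130,-0.5082,-0.2341,-4.2296,-5.9433,0.3984,0.7228,0.1824,0.3946,1.3851,-16.2191,6.6451,-1.0472,0.5702
5,-0.0237,-0.3738,-0.5021,-0.2242,-4.4731,-6.2087,0.8194,1.2595,0.1815,0.3968,1.3774,-9.9431,4.7267,-0.8877,0.3270
6,-0.0687,-0.4360,-0.4919,-0.2093,-4.5351,-6.2227,1.2244,1.7109,0.1808,0.3989,1.3685,-4.8106,3.1438,-0.7570,0.1284
7,-0.1138,-0.4975,-0.4779,-0.1906,-4.4779,-6.0831,1.5687,2.0346,0.1802,0.4008,1.3586,-0.7284,1.9092,-0.6483,-0.0216
8,-0.1579,-0.5571,-0.4609,-0.1692,-4.3465,-5.8584,1.8356,2.2269,0.1797,0.4023,1.3480,2.4521,0.9926,-0.5576,-0.1278
9,-0.2005,-0.6144,-0.4415,-0.1465,-4.1718,-5.5924,2.0259,2.3046,0.1793,0.4035,1.3369,4.8765,0.3514,-0.4822,-0.1990
10,-0.2412,-0.6688,-0.4206,-0.1235,-3.9738,-5.3123,2.1491,2.2918,0.1789,0.4045,1.3255,6.6723,-0.0567,-0.4192,-0.2445
11,-0.2798,-0.7205,-0.3988,-0.1009,-3.7658,-5.0341,2.2176,2.2130,0.1786,0.4052,1.3139,7.9485,-0.2703,-0.3659,-0.2723
12,-0.3164,-0.7695,-0.3764,-0.0794,-3.5560,-4.7665,2.2438,2.0897,0.1783,0.4057,1.3024,8.7983,-0.3229,-0.3198,-0.2892
13,-0.3509,-0.8158,-0.3540,-0.0592,-3.3496,-4.5140,2.2389,1.9396,0.1780,0.4062,1.2908,9.3018,-0.2440,-0.2787,-0.3001
14,-0.3834,-0.8598,-0.3317,-0.0406,-3.1499,-4.2784,2.2119,1.7758,0.1777,0.4067,1.2794,9.5277,-0.0589,-0.2407,-0.3085
15,-0.4139,-0.9014,-0.3098,-0.0237,-2.9587,-4.0599,2.1700,1.6080,0.1773,0.4072,1.2681,9.5344,0.2104,-0.2042,-0.3167
16,-0.4426,-0.9410,-0.2884,-0.0084,-2.7769,-3.8578,2.1184,1.4430,0.1769,0.4078,1.2571,9.3710,0.5450,-0.1683,-0.3264
17,-0.4695,-0.9786,-0.2675,0.0052,-2.6047,-3.6711,2.0612,1.2851,0.1765,0.4086,1.2463,9.0786,0.9287,-0.1322,-0.3382
18,-0.4947,-1.0144,-0.2472,0.0173,-2.4422,-3.4983,2.0011,1.1370,0.1761,0.4095,1.2356,8.6908,1.3479,-0.0953,-0.3525
19,-0.5183,-1.0486,-0.2275,0.0280,-2.2891,-3.3381,1.9401,1.0001,0.1756,0.4107,1.2252,8.2352,1.7909,-0.0575,-0.3693
20,-0.5405,-1.0812,-0.2084,0.0374,-2.1450,-3.1891,1.8794,0.8749,0.1751,0.4120,1.2151,7.7338,2.2480,-0.0186,-0.3884
21,-0.5613,-1.1124,-0.1899,0.0456,-2.0094,-3.0502,1.8199,0.7613,0.1745,0.4136,1.2051,7.2044,2.7112,0.0212,-0.4094
22,-0.5807,-1.1422,-0.1720,0.0527,-1.8819,-2.9201,1.7620,0.6589,0.1739,0.4154,1.1954,6.6608,3.1740,0.0620,-0.4322
23,-0.5989,-1.1708,-0.1546,0.0589,-1.7620,-2.7980,1.7060,0.5671,0.1733,0.4174,1.1859,6.1139,3.6311,0.1035,-0.4561
24,-0.6160,-1.1982,-0.1379,0.0641,-1.6491,-2.6829,1.6520,0.4849,0.1726,0.4196,1.1767,5.5719,4.0781,0.1454,-0.4809
25,-0.6319,-1.2245,-0.1216,0.0686,-1.5430,-2.5740,1.6001,0.4116,0.1720,0.4220,1.1676,5.0412,4.5119,0.1876,-0.5061
26,-0.6469,-1.2497,-0.1058,0.0724,-1.4431,-2.4707,1.5502,0.3464,0.1713,0.4246,1.1587,4.5263,4.9298,0.2299,-0.5315
27,-0.6608,-1.2739,-0.0906,0.0756,-1.3491,-2.3725,1.5021,0.2884,0.1705,0.4273,1.1501,4.0308,5.3300,0.2719,-0.5568
28,-0.6739,-1.2971,-0.0758,0.0782,-1.2606,-2.2788,1.4559,0.2369,0.1697,0.4301,1.1417,3.5567,5.7112,0.3135,-0.5816
29,-0.6861,-1.3195,-0.0615,0.0804,-1.1773,-2.1894,1.4114,0.1913,0.1690,0.4331,1.1334,3.1057,6.0724,0.3545,-0.6059
30,-0.6974,-1.3409,-0.0476,0.0821,-1.0989,-2.1037,1.3685,0.1508,0.1681,0.4362,1.1254,2.6785,6.4133,0.3947,-0.6294
31,-0.7080,-1.3616,-0.0341,0.0834,-1.0251,-2.0216,1.3272,0.1149,0.1673,0.4394,1.1176,2.2755,6.7336,0.4338,-0.6520
32,-0.7179,-1.3814,-0.0210,0.0844,-0.9557,-1.9427,1.2873,0.0832,0.1664,0.4426,1.1099,1.8966,7.0334,0.4719,-0.6735
33,-0.7272,-1.4004,-0.0083,0.0851,-0.8904,-1.8669,1.2488,0.0551,0.1655,0.4459,1.1025,1.5416,7.3131,0.5087,-0.6941
34,-0.7358,-1.4187,0.0040,0.0855,-0.8290,-1.7940,1.2117,0.0308,0.1646,0.4493,1.0952,1.2090,7.5738,0.5443,-0.7137
35,-0.7438,-1.4363,0.0159,0.0857,-0.7714,-1.7235,1.1764,0.0128,0.1637,0.4527,1.0882,0.8943,7.8206,0.5793,-0.7336
36,-0.7512,-1.4532,0.0275,0.0858,-0.7172,-1.6550,1.1432,0.0037,0.1627,0.4561,1.0813,0.5928,8.0585,0.6144,-0.7551
37,-0.7581,-1.4694,0.0388,0.0858,-0.6664,-1.5885,1.1115,-0.0002,0.1618,0.4595,1.0747,0.3093,8.2819,0.6486,-0.7766
38,-0.7646,-1.4850,0.0497,0.0858,-0.6188,-1.5241,1.0806,-0.0022,0.1608,0.4630,1.0682,0.0476,8.4865,0.6810,-0.7967
39,-0.7705,-1.4999,0.0604,0.0858,-0.5741,-1.4619,1.0504,-0.0036,0.1598,0.4664,1.0619,-0.1920,8.6714,0.7112,-0.8150
40,-0.7760,-1.5142,0.0707,0.0858,-0.5322,-1.4019,1.0209,-0.0046,0.1588,0.4698,1.0557,-0.4106,8.8375,0.7393,-0.8314
41,-0.7812,-1.5279,0.0808,0.0857,-0.4930,-1.3440,0.9920,-0.0055,0.1578,0.4732,1.0498,-0.6095,8.9859,0.7653,-0.8460
42,-0.7859,-1.5411,0.0906,0.0857,-0.4563,-1.2882,0.9638,-0.0062,0.1567,0.4765,1.0440,-0.7901,9.1180,0.7893,-0.8589
43,-0.7903,-1.5537,0.1001,0.0856,-0.4221,-1.2344,0.9363,-0.0068,0.1557,0.4798,1.0385,,,,


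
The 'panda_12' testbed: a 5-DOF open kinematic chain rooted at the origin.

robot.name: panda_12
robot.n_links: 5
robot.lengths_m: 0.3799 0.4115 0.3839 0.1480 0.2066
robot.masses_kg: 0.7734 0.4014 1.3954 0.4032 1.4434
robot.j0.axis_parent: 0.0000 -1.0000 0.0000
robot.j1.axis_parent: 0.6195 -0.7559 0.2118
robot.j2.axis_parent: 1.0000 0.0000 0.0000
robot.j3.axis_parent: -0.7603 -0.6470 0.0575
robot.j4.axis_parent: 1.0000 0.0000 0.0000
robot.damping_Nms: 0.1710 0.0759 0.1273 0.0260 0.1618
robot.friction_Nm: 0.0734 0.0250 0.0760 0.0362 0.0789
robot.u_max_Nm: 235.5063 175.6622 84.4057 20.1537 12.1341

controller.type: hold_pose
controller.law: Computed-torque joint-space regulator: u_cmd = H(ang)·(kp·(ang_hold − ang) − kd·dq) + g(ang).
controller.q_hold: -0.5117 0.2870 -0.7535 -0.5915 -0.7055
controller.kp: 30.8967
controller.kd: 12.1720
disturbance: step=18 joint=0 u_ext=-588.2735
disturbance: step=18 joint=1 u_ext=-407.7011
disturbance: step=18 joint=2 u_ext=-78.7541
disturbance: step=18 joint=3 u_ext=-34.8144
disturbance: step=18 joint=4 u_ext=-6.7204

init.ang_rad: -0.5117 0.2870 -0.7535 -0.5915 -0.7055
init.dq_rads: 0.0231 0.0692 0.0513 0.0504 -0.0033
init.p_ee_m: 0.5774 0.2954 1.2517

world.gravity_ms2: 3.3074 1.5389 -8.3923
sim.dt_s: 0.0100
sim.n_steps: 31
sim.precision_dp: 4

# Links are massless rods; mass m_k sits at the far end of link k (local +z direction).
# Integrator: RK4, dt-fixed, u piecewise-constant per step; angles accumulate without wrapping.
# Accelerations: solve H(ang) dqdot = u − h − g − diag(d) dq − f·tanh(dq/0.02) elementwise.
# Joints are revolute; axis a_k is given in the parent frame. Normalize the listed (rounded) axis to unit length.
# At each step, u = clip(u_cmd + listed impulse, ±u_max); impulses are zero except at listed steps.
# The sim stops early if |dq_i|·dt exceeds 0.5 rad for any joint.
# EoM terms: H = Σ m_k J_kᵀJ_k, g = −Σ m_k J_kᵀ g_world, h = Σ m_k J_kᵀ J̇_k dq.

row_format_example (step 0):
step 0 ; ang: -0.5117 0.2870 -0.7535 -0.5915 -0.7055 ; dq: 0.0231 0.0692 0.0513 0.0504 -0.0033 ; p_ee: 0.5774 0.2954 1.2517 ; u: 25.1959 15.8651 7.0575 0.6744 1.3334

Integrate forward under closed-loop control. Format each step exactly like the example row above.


step 1 ; ang: -0.5115 0.2877 -0.7531 -0.5911 -0.7055 ; dq: 0.0189 0.0648 0.0375 0.0346 -0.0013 ; p_ee: 0.5766 0.2948 1.2523 ; u: 25.6064 16.2127 7.1918 0.6827 1.3537
step 2 ; ang: -0.5113 0.2883 -0.7528 -0.5908 -0.7054 ; dq: 0.0154 0.0601 0.0264 0.0209 -0.0013 ; p_ee: 0.5760 0.2943 1.2529 ; u: 25.9787 16.5286 7.3134 0.6899 1.3724
step 3 ; ang: -0.5112 0.2889 -0.7525 -0.5906 -0.7054 ; dq: 0.0126 0.0551 0.0179 0.0107 -0.0016 ; p_ee: 0.5754 0.2938 1.2533 ; u: 26.3161 16.8157 7.4229 0.6955 1.3892
step 4 ; ang: -0.5111 0.2894 -0.7524 -0.5905 -0.7054 ; dq: 0.0103 0.0496 0.0121 0.0042 -0.0023 ; p_ee: 0.5749 0.2934 1.2537 ; u: 26.6218 17.0767 7.5207 0.6994 1.4045
step 5 ; ang: -0.5110 0.2899 -0.7523 -0.5905 -0.7054 ; dq: 0.0085 0.0437 0.0085 0.0006 -0.0029 ; p_ee: 0.5745 0.2931 1.2540 ; u: 26.8989 17.3139 7.6080 0.7019 1.4181
step 6 ; ang: -0.5109 0.2903 -0.7523 -0.5905 -0.7054 ; dq: 0.0072 0.0379 0.0063 -0.0012 -0.0035 ; p_ee: 0.5741 0.2928 1.2542 ; u: 27.1501 17.5295 7.6862 0.7037 1.4304
step 7 ; ang: -0.5109 0.2907 -0.7522 -0.5905 -0.7053 ; dq: 0.0061 0.0323 0.0050 -0.0021 -0.0039 ; p_ee: 0.5738 0.2925 1.2545 ; u: 27.3778 17.7255 7.7565 0.7050 1.4413
step 8 ; ang: -0.5108 0.2910 -0.7522 -0.5905 -0.7053 ; dq: 0.0051 0.0270 0.0041 -0.0024 -0.0042 ; p_ee: 0.5736 0.2923 1.2547 ; u: 27.5843 17.9036 7.8198 0.7061 1.4511
step 9 ; ang: -0.5108 0.2912 -0.7522 -0.5905 -0.7053 ; dq: 0.0044 0.0222 0.0035 -0.0026 -0.0044 ; p_ee: 0.5733 0.2921 1.2548 ; u: 27.7715 18.0653 7.8769 0.7071 1.4599
step 10 ; ang: -0.5107 0.2914 -0.7521 -0.5905 -0.7053 ; dq: 0.0037 0.0178 0.0031 -0.0026 -0.0045 ; p_ee: 0.5732 0.2920 1.2549 ; u: 27.9412 18.2121 7.9285 0.7079 1.4678
step 11 ; ang: -0.5107 0.2916 -0.7521 -0.5905 -0.7053 ; dq: 0.0031 0.0139 0.0027 -0.0026 -0.0046 ; p_ee: 0.5730 0.2918 1.2550 ; u: 28.0950 18.3452 7.9751 0.7087 1.4750
step 12 ; ang: -0.5107 0.2917 -0.7521 -0.5905 -0.7053 ; dq: 0.0026 0.0105 0.0024 -0.0025 -0.0047 ; p_ee: 0.5729 0.2917 1.2551 ; u: 28.2344 18.4658 8.0172 0.7094 1.4814
step 13 ; ang: -0.5107 0.2918 -0.7521 -0.5905 -0.7053 ; dq: 0.0021 0.0074 0.0021 -0.0025 -0.0047 ; p_ee: 0.5728 0.2917 1.2552 ; u: 28.3607 18.5750 8.0552 0.7101 1.4872
step 14 ; ang: -0.5106 0.2919 -0.7521 -0.5905 -0.7052 ; dq: 0.0017 0.0048 0.0018 -0.0024 -0.0048 ; p_ee: 0.5728 0.2916 1.2552 ; u: 28.4750 18.6738 8.0895 0.7107 1.4924
step 15 ; ang: -0.5106 0.2919 -0.7521 -0.5905 -0.7052 ; dq: 0.0012 0.0024 0.0014 -0.0023 -0.0048 ; p_ee: 0.5727 0.2916 1.2553 ; u: 28.5786 18.7632 8.1204 0.7113 1.4971
step 16 ; ang: -0.5106 0.2920 -0.7521 -0.5905 -0.7052 ; dq: 0.0008 0.0004 0.0012 -0.0023 -0.0049 ; p_ee: 0.5727 0.2916 1.2553 ; u: 28.6722 18.8440 8.1482 0.7119 1.5013
step 17 ; ang: -0.5106 0.2920 -0.7521 -0.5905 -0.7052 ; dq: 0.0005 -0.0013 0.0009 -0.0022 -0.0049 ; p_ee: 0.5727 0.2916 1.2553 ; u: 28.7569 18.9170 8.1732 0.7124 1.5051
step 18 ; ang: -0.5106 0.2919 -0.7521 -0.5905 -0.7052 ; dq: 0.0001 -0.0028 0.0007 -0.0021 -0.0049 ; p_ee: 0.5727 0.2916 1.2553 ; u: -235.5063 -175.6622 -70.5583 -20.1537 -5.2119
step 19 ; ang: -0.5149 0.2983 -0.7685 -0.6062 -0.6937 ; dq: -0.8438 1.2212 -3.2204 -3.1047 2.2523 ; p_ee: 0.5761 0.2917 1.2516 ; u: 61.4905 43.0081 17.9806 3.3024 2.3569
step 20 ; ang: -0.5225 0.3090 -0.7977 -0.6350 -0.6738 ; dq: -0.6737 0.9309 -2.6318 -2.6703 1.7297 ; p_ee: 0.5825 0.2920 1.2446 ; u: 58.3662 40.6348 17.1683 3.0871 2.2985
step 21 ; ang: -0.5286 0.3171 -0.8216 -0.6599 -0.6588 ; dq: -0.5395 0.7097 -2.1535 -2.3064 1.2953 ; p_ee: 0.5879 0.2922 1.2382 ; u: 55.5278 38.4907 16.3989 2.8829 2.2403
step 22 ; ang: -0.5334 0.3233 -0.8411 -0.6814 -0.6476 ; dq: -0.4324 0.5391 -1.7604 -1.9938 0.9413 ; p_ee: 0.5927 0.2924 1.2326 ; u: 52.9490 36.5535 15.6784 2.6915 2.1826
step 23 ; ang: -0.5373 0.3280 -0.8570 -0.6999 -0.6397 ; dq: -0.3458 0.4062 -1.4344 -1.7205 0.6567 ; p_ee: 0.5967 0.2926 1.2276 ; u: 50.6069 34.8035 15.0095 2.5136 2.1260
step 24 ; ang: -0.5404 0.3316 -0.8700 -0.7159 -0.6343 ; dq: -0.2750 0.3015 -1.1617 -1.4786 0.4301 ; p_ee: 0.6002 0.2928 1.2232 ; u: 48.4805 33.2230 14.3923 2.3491 2.0711
step 25 ; ang: -0.5428 0.3341 -0.8804 -0.7296 -0.6309 ; dq: -0.2167 0.2183 -0.9321 -1.2631 0.2511 ; p_ee: 0.6032 0.2930 1.2194 ; u: 46.5509 31.7960 13.8257 2.1976 2.0185
step 26 ; ang: -0.5447 0.3360 -0.8888 -0.7413 -0.6291 ; dq: -0.1681 0.1517 -0.7377 -1.0702 0.1108 ; p_ee: 0.6058 0.2932 1.2162 ; u: 44.8010 30.5082 13.3073 2.0587 1.9685
step 27 ; ang: -0.5462 0.3372 -0.8953 -0.7511 -0.6286 ; dq: -0.1280 0.0987 -0.5740 -0.8944 0.0107 ; p_ee: 0.6079 0.2935 1.2134 ; u: 43.2147 29.3464 12.8345 1.9314 1.9199
step 28 ; ang: -0.5473 0.3380 -0.9004 -0.7592 -0.6287 ; dq: -0.0973 0.0597 -0.4443 -0.7215 -0.0150 ; p_ee: 0.6097 0.2937 1.2110 ; u: 41.7778 28.2986 12.4042 1.8152 1.8662
step 29 ; ang: -0.5482 0.3385 -0.9043 -0.7656 -0.6288 ; dq: -0.0722 0.0293 -0.3365 -0.5616 -0.0118 ; p_ee: 0.6112 0.2939 1.2092 ; u: 40.4768 27.3535 12.0137 1.7093 1.8139
step 30 ; ang: -0.5488 0.3386 -0.9072 -0.7706 -0.6289 ; dq: -0.0506 0.0042 -0.2425 -0.4214 -0.0105 ; p_ee: 0.6124 0.2941 1.2077 ; u: 39.2997 26.5005 11.6597 1.6130 1.7677
step 31 ; ang: -0.5492 0.3386 -0.9092 -0.7741 -0.6290 ; dq: -0.0323 -0.0158 -0.1613 -0.2979 -0.0095 ; p_ee: 0.6134 0.2944 1.2066


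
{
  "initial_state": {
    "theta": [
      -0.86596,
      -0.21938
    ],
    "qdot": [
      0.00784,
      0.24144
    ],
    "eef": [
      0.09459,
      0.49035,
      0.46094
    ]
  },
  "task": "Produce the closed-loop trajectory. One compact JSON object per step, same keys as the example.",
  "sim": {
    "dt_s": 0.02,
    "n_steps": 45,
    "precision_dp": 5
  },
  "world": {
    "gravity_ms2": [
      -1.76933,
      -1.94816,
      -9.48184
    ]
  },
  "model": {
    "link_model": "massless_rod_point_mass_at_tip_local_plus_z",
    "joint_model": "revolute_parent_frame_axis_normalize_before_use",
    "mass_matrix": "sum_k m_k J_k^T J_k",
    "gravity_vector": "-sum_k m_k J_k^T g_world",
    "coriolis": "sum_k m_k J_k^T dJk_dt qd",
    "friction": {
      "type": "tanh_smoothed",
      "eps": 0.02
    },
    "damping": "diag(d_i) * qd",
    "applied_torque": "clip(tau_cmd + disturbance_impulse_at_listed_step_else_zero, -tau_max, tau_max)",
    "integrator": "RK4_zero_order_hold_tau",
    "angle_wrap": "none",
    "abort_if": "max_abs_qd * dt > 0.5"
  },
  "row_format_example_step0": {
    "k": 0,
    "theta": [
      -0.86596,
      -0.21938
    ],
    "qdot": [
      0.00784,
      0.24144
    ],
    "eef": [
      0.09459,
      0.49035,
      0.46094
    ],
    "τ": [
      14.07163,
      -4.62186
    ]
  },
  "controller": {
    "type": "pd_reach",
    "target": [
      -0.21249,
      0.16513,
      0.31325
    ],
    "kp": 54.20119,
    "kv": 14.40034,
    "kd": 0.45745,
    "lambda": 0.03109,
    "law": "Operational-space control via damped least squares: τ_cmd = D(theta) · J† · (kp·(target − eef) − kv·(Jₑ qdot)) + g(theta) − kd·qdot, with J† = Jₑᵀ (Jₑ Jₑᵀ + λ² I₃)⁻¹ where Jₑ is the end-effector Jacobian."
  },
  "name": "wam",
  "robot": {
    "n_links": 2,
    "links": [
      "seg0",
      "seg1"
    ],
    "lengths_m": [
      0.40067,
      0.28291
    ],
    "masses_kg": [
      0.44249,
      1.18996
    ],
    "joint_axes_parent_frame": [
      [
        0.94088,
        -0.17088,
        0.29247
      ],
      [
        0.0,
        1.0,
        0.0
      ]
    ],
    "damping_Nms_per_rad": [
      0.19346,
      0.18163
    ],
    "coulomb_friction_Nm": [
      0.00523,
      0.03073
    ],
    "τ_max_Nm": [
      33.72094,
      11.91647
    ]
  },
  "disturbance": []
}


{"k":1,"theta":[-0.86338,-0.22505],"qdot":[0.25063,-0.79978],"eef":[0.09243,0.48948,0.46198],"\u03c4":[11.2479,-2.58745]}
{"k":2,"theta":[-0.85662,-0.24723],"qdot":[0.42554,-1.41657],"eef":[0.08474,0.48739,0.46439],"\u03c4":[9.14723,-1.32854]}
{"k":3,"theta":[-0.8469,-0.27927],"qdot":[0.5471,-1.78785],"eef":[0.07366,0.48412,0.46765],"\u03c4":[7.57516,-0.51957]}
{"k":4,"theta":[-0.83515,-0.31727],"qdot":[0.62824,-2.01424],"eef":[0.06048,0.47979,0.47128],"\u03c4":[6.38819,0.02592]}
{"k":5,"theta":[-0.82208,-0.35892],"qdot":[0.67942,-2.1534],"eef":[0.04606,0.47451,0.47493],"\u03c4":[5.48168,0.41637]}
{"k":6,"theta":[-0.8082,-0.40281],"qdot":[0.70876,-2.23853],"eef":[0.03093,0.46839,0.47832],"\u03c4":[4.7798,0.71475]}
{"k":7,"theta":[-0.7939,-0.44805],"qdot":[0.72237,-2.28883],"eef":[0.01547,0.46156,0.48128],"\u03c4":[4.22774,0.9576]}
{"k":8,"theta":[-0.77944,-0.49405],"qdot":[0.7248,-2.31554],"eef":[-5e-05,0.45413,0.48367],"\u03c4":[3.78594,1.16605]}
{"k":9,"theta":[-0.765,-0.54042],"qdot":[0.71937,-2.32532],"eef":[-0.01546,0.44619,0.48543],"\u03c4":[3.42585,1.35225]}
{"k":10,"theta":[-0.75073,-0.58686],"qdot":[0.70848,-2.32222],"eef":[-0.0306,0.43785,0.48652],"\u03c4":[3.1269,1.52306]}
{"k":11,"theta":[-0.73672,-0.63314],"qdot":[0.69386,-2.3088],"eef":[-0.04536,0.42918,0.48692],"\u03c4":[2.87422,1.68226]}
{"k":12,"theta":[-0.72302,-0.67905],"qdot":[0.67677,-2.28675],"eef":[-0.05965,0.42025,0.48664],"\u03c4":[2.65711,1.83181]}
{"k":13,"theta":[-0.70968,-0.72446],"qdot":[0.65805,-2.25729],"eef":[-0.0734,0.41114,0.48572],"\u03c4":[2.46782,1.97266]}
{"k":14,"theta":[-0.69672,-0.76921],"qdot":[0.63833,-2.22138],"eef":[-0.08657,0.40191,0.48418],"\u03c4":[2.30074,2.10518]}
{"k":15,"theta":[-0.68416,-0.81319],"qdot":[0.61802,-2.17981],"eef":[-0.0991,0.39261,0.48208],"\u03c4":[2.15177,2.22944]}
{"k":16,"theta":[-0.67202,-0.85629],"qdot":[0.59741,-2.13331],"eef":[-0.11097,0.3833,0.47947],"\u03c4":[2.0179,2.34542]}
{"k":17,"theta":[-0.66028,-0.89841],"qdot":[0.57669,-2.08256],"eef":[-0.12217,0.37403,0.4764],"\u03c4":[1.89691,2.45306]}
{"k":18,"theta":[-0.64896,-0.93949],"qdot":[0.55599,-2.02819],"eef":[-0.13268,0.36484,0.47293],"\u03c4":[1.78708,2.55235]}
{"k":19,"theta":[-0.63805,-0.97946],"qdot":[0.53539,-1.97082],"eef":[-0.1425,0.35578,0.46911],"\u03c4":[1.68712,2.64332]}
{"k":20,"theta":[-0.62755,-1.01825],"qdot":[0.51494,-1.91105],"eef":[-0.15165,0.34689,0.46501],"\u03c4":[1.59595,2.72612]}
{"k":21,"theta":[-0.61746,-1.05583],"qdot":[0.49468,-1.84943],"eef":[-0.16014,0.33818,0.46067],"\u03c4":[1.51273,2.80095]}
{"k":22,"theta":[-0.60777,-1.09217],"qdot":[0.47465,-1.78649],"eef":[-0.16798,0.3297,0.45615],"\u03c4":[1.43673,2.86808]}
{"k":23,"theta":[-0.59848,-1.12724],"qdot":[0.45485,-1.72273],"eef":[-0.1752,0.32146,0.45148],"\u03c4":[1.3673,2.92786]}
{"k":24,"theta":[-0.58958,-1.16103],"qdot":[0.43532,-1.65859],"eef":[-0.18183,0.31348,0.44672],"\u03c4":[1.30389,2.98067]}
{"k":25,"theta":[-0.58107,-1.19355],"qdot":[0.41607,-1.59447],"eef":[-0.1879,0.30578,0.4419],"\u03c4":[1.24598,3.02695]}
{"k":26,"theta":[-0.57295,-1.22479],"qdot":[0.39713,-1.53074],"eef":[-0.19344,0.29837,0.43705],"\u03c4":[1.1931,3.06713]}
{"k":27,"theta":[-0.56519,-1.25476],"qdot":[0.37853,-1.46771],"eef":[-0.19847,0.29126,0.43222],"\u03c4":[1.14483,3.10169]}
{"k":28,"theta":[-0.55781,-1.28348],"qdot":[0.36028,-1.40567],"eef":[-0.20304,0.28445,0.42741],"\u03c4":[1.10076,3.13109]}
{"k":29,"theta":[-0.55079,-1.31097],"qdot":[0.34242,-1.34483],"eef":[-0.20718,0.27794,0.42266],"\u03c4":[1.06053,3.15579]}
{"k":30,"theta":[-0.54412,-1.33726],"qdot":[0.32498,-1.2854],"eef":[-0.21091,0.27173,0.41799],"\u03c4":[1.0238,3.17624]}
{"k":31,"theta":[-0.53779,-1.36239],"qdot":[0.30798,-1.22753],"eef":[-0.21427,0.26583,0.41341],"\u03c4":[0.99024,3.19286]}
{"k":32,"theta":[-0.5318,-1.38637],"qdot":[0.29145,-1.17135],"eef":[-0.21729,0.26021,0.40893],"\u03c4":[0.95959,3.20606]}
{"k":33,"theta":[-0.52613,-1.40924],"qdot":[0.2754,-1.11695],"eef":[-0.22,0.25489,0.40457],"\u03c4":[0.93156,3.21622]}
{"k":34,"theta":[-0.52078,-1.43105],"qdot":[0.25987,-1.06439],"eef":[-0.22242,0.24984,0.40033],"\u03c4":[0.90592,3.22371]}
{"k":35,"theta":[-0.51574,-1.45183],"qdot":[0.24487,-1.01373],"eef":[-0.22458,0.24507,0.39622],"\u03c4":[0.88246,3.22884]}
{"k":36,"theta":[-0.51099,-1.47161],"qdot":[0.23042,-0.96498],"eef":[-0.2265,0.24056,0.39224],"\u03c4":[0.86097,3.23192]}
{"k":37,"theta":[-0.50652,-1.49044],"qdot":[0.21652,-0.91815],"eef":[-0.22821,0.2363,0.3884],"\u03c4":[0.84127,3.23321]}
{"k":38,"theta":[-0.50233,-1.50835],"qdot":[0.20319,-0.87323],"eef":[-0.22972,0.23229,0.3847],"\u03c4":[0.8232,3.23298]}
{"k":39,"theta":[-0.49839,-1.52538],"qdot":[0.19043,-0.83021],"eef":[-0.23105,0.22851,0.38114],"\u03c4":[0.80662,3.23144]}
{"k":40,"theta":[-0.49471,-1.54157],"qdot":[0.17824,-0.78905],"eef":[-0.23223,0.22494,0.37771],"\u03c4":[0.79138,3.2288]}
{"k":41,"theta":[-0.49126,-1.55696],"qdot":[0.16663,-0.74971],"eef":[-0.23326,0.22159,0.37443],"\u03c4":[0.77738,3.22522]}
{"k":42,"theta":[-0.48804,-1.57157],"qdot":[0.15558,-0.71216],"eef":[-0.23417,0.21844,0.37128],"\u03c4":[0.7645,3.22087]}
{"k":43,"theta":[-0.48504,-1.58546],"qdot":[0.14509,-0.67632],"eef":[-0.23496,0.21548,0.36826],"\u03c4":[0.75264,3.21589]}
{"k":44,"theta":[-0.48224,-1.59864],"qdot":[0.13514,-0.64217],"eef":[-0.23564,0.2127,0.36537],"\u03c4":[0.74172,3.2104]}
{"k":45,"theta":[-0.47963,-1.61116],"qdot":[0.12574,-0.60962],"eef":[-0.23624,0.21009,0.3626]}


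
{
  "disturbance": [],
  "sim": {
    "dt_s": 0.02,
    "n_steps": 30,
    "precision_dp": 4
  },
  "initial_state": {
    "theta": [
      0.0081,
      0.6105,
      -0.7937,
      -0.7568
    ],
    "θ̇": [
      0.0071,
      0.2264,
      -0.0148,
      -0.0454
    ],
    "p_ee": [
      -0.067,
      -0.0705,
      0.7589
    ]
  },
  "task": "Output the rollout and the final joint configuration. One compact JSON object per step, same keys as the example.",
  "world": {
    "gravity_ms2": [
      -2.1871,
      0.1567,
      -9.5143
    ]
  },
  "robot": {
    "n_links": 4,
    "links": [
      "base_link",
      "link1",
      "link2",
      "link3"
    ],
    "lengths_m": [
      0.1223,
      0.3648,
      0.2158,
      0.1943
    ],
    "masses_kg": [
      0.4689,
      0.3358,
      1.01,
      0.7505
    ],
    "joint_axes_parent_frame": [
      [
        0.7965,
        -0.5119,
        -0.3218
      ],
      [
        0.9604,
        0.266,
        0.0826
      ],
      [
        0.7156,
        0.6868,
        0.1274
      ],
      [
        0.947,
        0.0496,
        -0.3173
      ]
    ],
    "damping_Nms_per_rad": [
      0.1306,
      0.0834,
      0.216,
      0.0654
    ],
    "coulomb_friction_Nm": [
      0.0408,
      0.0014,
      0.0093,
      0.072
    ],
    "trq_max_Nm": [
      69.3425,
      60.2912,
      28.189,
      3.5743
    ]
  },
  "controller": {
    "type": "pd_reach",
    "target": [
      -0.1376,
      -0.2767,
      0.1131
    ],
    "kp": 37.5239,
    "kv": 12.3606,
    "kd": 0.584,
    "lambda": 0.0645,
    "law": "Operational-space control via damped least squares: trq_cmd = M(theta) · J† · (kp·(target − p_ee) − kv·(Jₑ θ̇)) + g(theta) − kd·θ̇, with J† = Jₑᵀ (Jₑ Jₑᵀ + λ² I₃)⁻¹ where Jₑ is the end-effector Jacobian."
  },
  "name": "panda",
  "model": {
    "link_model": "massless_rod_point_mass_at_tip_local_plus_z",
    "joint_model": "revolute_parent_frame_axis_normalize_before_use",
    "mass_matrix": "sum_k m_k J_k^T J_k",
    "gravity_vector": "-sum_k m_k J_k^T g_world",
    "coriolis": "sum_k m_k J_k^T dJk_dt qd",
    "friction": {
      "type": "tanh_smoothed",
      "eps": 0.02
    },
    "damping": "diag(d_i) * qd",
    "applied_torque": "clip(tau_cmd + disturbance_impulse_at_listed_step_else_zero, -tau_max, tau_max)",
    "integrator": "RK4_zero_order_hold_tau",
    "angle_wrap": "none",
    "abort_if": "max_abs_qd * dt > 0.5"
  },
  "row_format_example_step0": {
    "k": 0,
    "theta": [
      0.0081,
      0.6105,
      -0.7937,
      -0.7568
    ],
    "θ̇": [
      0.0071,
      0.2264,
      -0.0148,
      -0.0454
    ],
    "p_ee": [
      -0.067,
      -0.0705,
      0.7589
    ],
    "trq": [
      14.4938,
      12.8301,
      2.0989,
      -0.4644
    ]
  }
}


{"k":1,"theta":[0.01,0.6242,-0.8069,-0.7691],"\u03b8\u0307":[0.196,1.1186,-1.2618,-1.2068],"p_ee":[-0.0671,-0.0744,0.7543],"trq":[9.6682,8.5464,2.7001,0.4604]}
{"k":2,"theta":[0.0159,0.6513,-0.8387,-0.7973],"\u03b8\u0307":[0.3936,1.5871,-1.885,-1.6277],"p_ee":[-0.0684,-0.0811,0.7433],"trq":[5.6133,5.0134,2.6232,0.7309]}
{"k":3,"theta":[0.0257,0.685,-0.8783,-0.8326],"\u03b8\u0307":[0.5987,1.7784,-2.0664,-1.8908],"p_ee":[-0.0707,-0.0905,0.729],"trq":[2.3777,2.2532,2.2585,0.8569]}
{"k":4,"theta":[0.0394,0.7214,-0.9205,-0.87],"\u03b8\u0307":[0.7715,1.8638,-2.1531,-1.858],"p_ee":[-0.0737,-0.102,0.7127],"trq":[-0.2607,0.0781,1.8695,0.7927]}
{"k":5,"theta":[0.0564,0.7586,-0.9629,-0.9075],"\u03b8\u0307":[0.9291,1.8513,-2.0824,-1.8906],"p_ee":[-0.0773,-0.115,0.6953],"trq":[-2.3297,-1.5743,1.4786,0.7912]}
{"k":6,"theta":[0.0762,0.7953,-1.0041,-0.944],"\u03b8\u0307":[1.0521,1.8215,-2.0396,-1.764],"p_ee":[-0.0814,-0.129,0.6773],"trq":[-4.0112,-2.858,1.1615,0.7036]}
{"k":7,"theta":[0.0983,0.831,-1.0437,-0.979],"\u03b8\u0307":[1.1586,1.7503,-1.924,-1.7324],"p_ee":[-0.0858,-0.1434,0.6589],"trq":[-5.3394,-3.8314,0.8764,0.696]}
{"k":8,"theta":[0.1223,0.8653,-1.0815,-1.0122],"\u03b8\u0307":[1.2384,1.6833,-1.8508,-1.6034],"p_ee":[-0.0904,-0.1578,0.6403],"trq":[-6.4222,-4.5824,0.6542,0.6353]}
{"k":9,"theta":[0.1477,0.8981,-1.1175,-1.0437],"\u03b8\u0307":[1.3042,1.5982,-1.7415,-1.5483],"p_ee":[-0.0952,-0.172,0.6216],"trq":[-7.2911,-5.1561,0.4572,0.6326]}
{"k":10,"theta":[0.1742,0.9293,-1.1516,-1.0734],"\u03b8\u0307":[1.3511,1.5208,-1.6638,-1.4385],"p_ee":[-0.1001,-0.1858,0.6028],"trq":[-8.0005,-5.5948,0.3,0.5983]}
{"k":11,"theta":[0.2016,0.9589,-1.184,-1.1015],"\u03b8\u0307":[1.3864,1.4373,-1.5708,-1.3738],"p_ee":[-0.105,-0.199,0.5842],"trq":[-8.5776,-5.9315,0.1593,0.5972]}
{"k":12,"theta":[0.2295,0.9869,-1.2147,-1.128],"\u03b8\u0307":[1.4085,1.3605,-1.4967,-1.2841],"p_ee":[-0.1099,-0.2115,0.5657],"trq":[-9.0484,-6.1854,0.0409,0.5803]}
{"k":13,"theta":[0.2578,1.0134,-1.2439,-1.1529],"\u03b8\u0307":[1.4213,1.2838,-1.4188,-1.2178],"p_ee":[-0.1146,-0.2232,0.5475],"trq":[-9.4334,-6.3785,-0.0671,0.579]}
{"k":14,"theta":[0.2863,1.0384,-1.2716,-1.1764],"\u03b8\u0307":[1.4248,1.2124,-1.3513,-1.1436],"p_ee":[-0.1193,-0.2341,0.5295],"trq":[-9.7458,-6.5201,-0.1631,0.5712]}
{"k":15,"theta":[0.3147,1.0619,-1.2981,-1.1985],"\u03b8\u0307":[1.4211,1.1438,-1.2852,-1.0807],"p_ee":[-0.1238,-0.2443,0.5118],"trq":[-9.9995,-6.6235,-0.2526,0.5694]}
{"k":16,"theta":[0.343,1.0842,-1.3232,-1.2194],"\u03b8\u0307":[1.4107,1.0798,-1.2251,-1.0175],"p_ee":[-0.128,-0.2536,0.4945],"trq":[-10.2026,-6.6943,-0.3356,0.5653]}
{"k":17,"theta":[0.3711,1.1052,-1.3472,-1.2391],"\u03b8\u0307":[1.3948,1.0193,-1.1681,-0.9603],"p_ee":[-0.1321,-0.2622,0.4776],"trq":[-10.3639,-6.7399,-0.4143,0.563]}
{"k":18,"theta":[0.3988,1.125,-1.3701,-1.2576],"\u03b8\u0307":[1.3742,0.9627,-1.1151,-0.9054],"p_ee":[-0.1359,-0.27,0.4612],"trq":[-10.489,-6.7641,-0.4891,0.56]}
{"k":19,"theta":[0.426,1.1438,-1.392,-1.2751],"\u03b8\u0307":[1.3497,0.9097,-1.0653,-0.8543],"p_ee":[-0.1395,-0.277,0.4451],"trq":[-10.5834,-6.7711,-0.5608,0.5572]}
{"k":20,"theta":[0.4527,1.1615,-1.4129,-1.2916],"\u03b8\u0307":[1.3218,0.8601,-1.0188,-0.8061],"p_ee":[-0.1428,-0.2834,0.4296],"trq":[-10.6515,-6.7637,-0.6297,0.554]}
{"k":21,"theta":[0.4789,1.1783,-1.4329,-1.3072],"\u03b8\u0307":[1.2912,0.8137,-0.9751,-0.7609],"p_ee":[-0.1459,-0.2891,0.4146],"trq":[-10.6969,-6.7442,-0.6962,0.5507]}
{"k":22,"theta":[0.5044,1.1941,-1.452,-1.3219],"\u03b8\u0307":[1.2585,0.7702,-0.9341,-0.7183],"p_ee":[-0.1487,-0.2942,0.4],"trq":[-10.7228,-6.7145,-0.7602,0.547]}
{"k":23,"theta":[0.5292,1.2091,-1.4704,-1.3358],"\u03b8\u0307":[1.224,0.7294,-0.8956,-0.6784],"p_ee":[-0.1513,-0.2988,0.386],"trq":[-10.732,-6.6763,-0.822,0.5431]}
{"k":24,"theta":[0.5533,1.2234,-1.488,-1.3489],"\u03b8\u0307":[1.1883,0.6912,-0.8594,-0.6408],"p_ee":[-0.1536,-0.3028,0.3725],"trq":[-10.7268,-6.631,-0.8815,0.539]}
{"k":25,"theta":[0.5767,1.2368,-1.5049,-1.3613],"\u03b8\u0307":[1.1517,0.6552,-0.8254,-0.6054],"p_ee":[-0.1557,-0.3063,0.3596],"trq":[-10.7092,-6.5796,-0.9388,0.5346]}
{"k":26,"theta":[0.5994,1.2496,-1.5211,-1.373],"\u03b8\u0307":[1.1146,0.6212,-0.7934,-0.5722],"p_ee":[-0.1576,-0.3094,0.3471],"trq":[-10.6812,-6.5232,-0.9939,0.53]}
{"k":27,"theta":[0.6213,1.2617,-1.5367,-1.384],"\u03b8\u0307":[1.0771,0.5892,-0.7633,-0.5409],"p_ee":[-0.1592,-0.3121,0.3352],"trq":[-10.6442,-6.4627,-1.0469,0.5253]}
{"k":28,"theta":[0.6425,1.2732,-1.5518,-1.3945],"\u03b8\u0307":[1.0396,0.5589,-0.7349,-0.5114],"p_ee":[-0.1607,-0.3144,0.3238],"trq":[-10.5998,-6.3986,-1.0976,0.5205]}
{"k":29,"theta":[0.6629,1.2841,-1.5662,-1.4044],"\u03b8\u0307":[1.0023,0.5301,-0.7081,-0.4836],"p_ee":[-0.1619,-0.3163,0.3129],"trq":[-10.5492,-6.3318,-1.1461,0.5156]}
{"k":30,"theta":[0.6826,1.2945,-1.5802,-1.4137],"\u03b8\u0307":[0.9654,0.5028,-0.6828,-0.4575],"p_ee":[-0.163,-0.318,0.3024]}
{"summary": "final theta (rad): 0.6826 1.2945 -1.5802 -1.4137"}
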